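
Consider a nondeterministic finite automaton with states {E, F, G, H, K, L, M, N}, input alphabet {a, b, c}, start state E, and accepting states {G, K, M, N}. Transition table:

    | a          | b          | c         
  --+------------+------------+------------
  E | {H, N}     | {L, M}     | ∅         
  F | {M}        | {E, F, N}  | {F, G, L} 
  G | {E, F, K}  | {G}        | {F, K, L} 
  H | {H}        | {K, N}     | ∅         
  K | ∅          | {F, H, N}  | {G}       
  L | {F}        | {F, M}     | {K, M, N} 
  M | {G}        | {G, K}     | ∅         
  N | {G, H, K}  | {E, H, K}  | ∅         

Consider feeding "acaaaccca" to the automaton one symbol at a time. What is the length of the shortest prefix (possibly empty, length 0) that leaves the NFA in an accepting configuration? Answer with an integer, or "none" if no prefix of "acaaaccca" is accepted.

1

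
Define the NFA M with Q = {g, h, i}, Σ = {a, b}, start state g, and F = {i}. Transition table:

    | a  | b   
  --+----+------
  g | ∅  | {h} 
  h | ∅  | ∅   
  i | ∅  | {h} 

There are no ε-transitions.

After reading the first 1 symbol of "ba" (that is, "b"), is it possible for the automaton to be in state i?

No

Start in {g}.
Read 'b': g→{h}; now {h}.
State i is not in {h}.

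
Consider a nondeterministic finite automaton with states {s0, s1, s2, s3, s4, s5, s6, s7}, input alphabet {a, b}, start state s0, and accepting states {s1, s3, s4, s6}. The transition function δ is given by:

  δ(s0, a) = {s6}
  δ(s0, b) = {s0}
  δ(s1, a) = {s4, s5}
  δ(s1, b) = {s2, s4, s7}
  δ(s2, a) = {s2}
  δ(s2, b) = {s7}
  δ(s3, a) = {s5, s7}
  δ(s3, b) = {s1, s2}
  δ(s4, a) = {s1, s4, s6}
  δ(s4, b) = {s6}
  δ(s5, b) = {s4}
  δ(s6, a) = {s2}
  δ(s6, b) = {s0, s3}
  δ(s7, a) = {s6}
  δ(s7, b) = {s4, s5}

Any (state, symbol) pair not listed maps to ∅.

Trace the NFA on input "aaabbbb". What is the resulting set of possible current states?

Start in {s0}.
Read 'a': {s0} → {s6}.
Read 'a': {s6} → {s2}.
Read 'a': {s2} → {s2}.
Read 'b': {s2} → {s7}.
Read 'b': {s7} → {s4, s5}.
Read 'b': {s4, s5} → {s4, s6}.
Read 'b': {s4, s6} → {s0, s3, s6}.

{s0, s3, s6}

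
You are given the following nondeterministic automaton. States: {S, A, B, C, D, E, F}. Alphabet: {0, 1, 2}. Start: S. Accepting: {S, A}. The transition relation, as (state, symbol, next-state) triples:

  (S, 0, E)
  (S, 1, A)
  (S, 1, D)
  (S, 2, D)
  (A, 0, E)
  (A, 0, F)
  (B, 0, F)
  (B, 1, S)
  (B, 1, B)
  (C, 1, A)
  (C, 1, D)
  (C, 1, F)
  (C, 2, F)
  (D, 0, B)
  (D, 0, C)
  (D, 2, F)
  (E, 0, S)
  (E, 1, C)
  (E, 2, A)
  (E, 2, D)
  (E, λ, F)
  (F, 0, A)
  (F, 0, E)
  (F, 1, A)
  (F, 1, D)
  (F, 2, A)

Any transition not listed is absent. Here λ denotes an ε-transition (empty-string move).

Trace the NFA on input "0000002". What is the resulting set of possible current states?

Start in {S}.
Read '0': {S} → {E, F}.
Read '0': {E, F} → {S, A, E, F}.
Read '0': {S, A, E, F} → {S, A, E, F}.
Read '0': {S, A, E, F} → {S, A, E, F}.
Read '0': {S, A, E, F} → {S, A, E, F}.
Read '0': {S, A, E, F} → {S, A, E, F}.
Read '2': {S, A, E, F} → {A, D}.

{A, D}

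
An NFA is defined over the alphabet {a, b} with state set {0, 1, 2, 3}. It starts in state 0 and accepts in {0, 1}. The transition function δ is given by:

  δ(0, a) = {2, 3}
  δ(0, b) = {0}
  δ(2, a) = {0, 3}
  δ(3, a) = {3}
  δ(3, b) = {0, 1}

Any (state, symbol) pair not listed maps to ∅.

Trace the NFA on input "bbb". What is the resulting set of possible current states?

Start in {0}.
Read 'b': 0→{0}; now {0}.
Read 'b': 0→{0}; now {0}.
Read 'b': 0→{0}; now {0}.

{0}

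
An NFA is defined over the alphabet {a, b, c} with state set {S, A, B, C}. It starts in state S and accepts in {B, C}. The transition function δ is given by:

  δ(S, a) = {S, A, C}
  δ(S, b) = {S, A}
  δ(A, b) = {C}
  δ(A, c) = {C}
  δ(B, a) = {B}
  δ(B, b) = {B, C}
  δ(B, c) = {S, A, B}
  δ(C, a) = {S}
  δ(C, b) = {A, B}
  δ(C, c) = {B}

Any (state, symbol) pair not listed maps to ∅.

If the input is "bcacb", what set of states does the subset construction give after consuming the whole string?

∅

Start in {S}.
Read 'b': {S} → {S, A}.
Read 'c': {S, A} → {C}.
Read 'a': {C} → {S}.
Read 'c': {S} → ∅.
The set is empty and remains empty for the remaining 1 symbol.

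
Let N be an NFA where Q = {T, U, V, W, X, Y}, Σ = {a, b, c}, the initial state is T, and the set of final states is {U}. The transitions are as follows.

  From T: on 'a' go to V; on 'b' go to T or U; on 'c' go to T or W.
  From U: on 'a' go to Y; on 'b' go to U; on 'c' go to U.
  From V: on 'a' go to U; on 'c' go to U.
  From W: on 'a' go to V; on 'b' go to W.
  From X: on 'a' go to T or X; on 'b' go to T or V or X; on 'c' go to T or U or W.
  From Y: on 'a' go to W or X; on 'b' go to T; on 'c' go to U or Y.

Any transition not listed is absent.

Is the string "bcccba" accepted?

No

Start in {T}.
Read 'b': T→{T, U}; now {T, U}.
Read 'c': T→{T, W}, U→{U}; now {T, U, W}.
Read 'c': T→{T, W}, U→{U}, W→∅; now {T, U, W}.
Read 'c': T→{T, W}, U→{U}, W→∅; now {T, U, W}.
Read 'b': T→{T, U}, U→{U}, W→{W}; now {T, U, W}.
Read 'a': T→{V}, U→{Y}, W→{V}; now {V, Y}.
The final set {V, Y} contains no accepting state.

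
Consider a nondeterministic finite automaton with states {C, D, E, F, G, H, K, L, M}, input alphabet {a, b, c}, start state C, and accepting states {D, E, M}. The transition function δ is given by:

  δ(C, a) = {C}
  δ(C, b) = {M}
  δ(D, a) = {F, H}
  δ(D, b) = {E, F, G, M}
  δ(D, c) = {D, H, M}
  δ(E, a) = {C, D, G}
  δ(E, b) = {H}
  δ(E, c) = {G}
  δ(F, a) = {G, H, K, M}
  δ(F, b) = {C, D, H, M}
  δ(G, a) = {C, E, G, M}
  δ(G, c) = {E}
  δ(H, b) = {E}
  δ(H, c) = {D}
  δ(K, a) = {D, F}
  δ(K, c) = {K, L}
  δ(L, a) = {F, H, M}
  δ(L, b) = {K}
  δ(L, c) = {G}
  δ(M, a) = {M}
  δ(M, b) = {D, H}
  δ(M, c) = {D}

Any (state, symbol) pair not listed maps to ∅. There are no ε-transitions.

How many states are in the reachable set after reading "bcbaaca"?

Start in {C}.
Read 'b': C→{M}; now {M}.
Read 'c': M→{D}; now {D}.
Read 'b': D→{E, F, G, M}; now {E, F, G, M}.
Read 'a': E→{C, D, G}, F→{G, H, K, M}, G→{C, E, G, M}, M→{M}; now {C, D, E, G, H, K, M}.
Read 'a': C→{C}, D→{F, H}, E→{C, D, G}, G→{C, E, G, M}, H→∅, K→{D, F}, M→{M}; now {C, D, E, F, G, H, M}.
Read 'c': C→∅, D→{D, H, M}, E→{G}, F→∅, G→{E}, H→{D}, M→{D}; now {D, E, G, H, M}.
Read 'a': D→{F, H}, E→{C, D, G}, G→{C, E, G, M}, H→∅, M→{M}; now {C, D, E, F, G, H, M}.
That set has 7 states.

7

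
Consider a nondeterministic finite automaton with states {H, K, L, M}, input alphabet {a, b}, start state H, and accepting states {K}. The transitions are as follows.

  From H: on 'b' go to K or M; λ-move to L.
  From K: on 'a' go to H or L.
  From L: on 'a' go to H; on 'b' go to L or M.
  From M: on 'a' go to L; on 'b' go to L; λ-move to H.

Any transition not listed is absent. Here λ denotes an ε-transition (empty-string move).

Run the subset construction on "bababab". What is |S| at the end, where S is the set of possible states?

Start: ε-closure({H}) = {H, L}.
Read 'b': H→{K, M}, L→{L, M}; union {K, L, M}; ε-closure = {H, K, L, M}.
Read 'a': H→∅, K→{H, L}, L→{H}, M→{L}; now {H, L}.
Read 'b': H→{K, M}, L→{L, M}; union {K, L, M}; ε-closure = {H, K, L, M}.
Read 'a': H→∅, K→{H, L}, L→{H}, M→{L}; now {H, L}.
Read 'b': H→{K, M}, L→{L, M}; union {K, L, M}; ε-closure = {H, K, L, M}.
Read 'a': H→∅, K→{H, L}, L→{H}, M→{L}; now {H, L}.
Read 'b': H→{K, M}, L→{L, M}; union {K, L, M}; ε-closure = {H, K, L, M}.
That set has 4 states.

4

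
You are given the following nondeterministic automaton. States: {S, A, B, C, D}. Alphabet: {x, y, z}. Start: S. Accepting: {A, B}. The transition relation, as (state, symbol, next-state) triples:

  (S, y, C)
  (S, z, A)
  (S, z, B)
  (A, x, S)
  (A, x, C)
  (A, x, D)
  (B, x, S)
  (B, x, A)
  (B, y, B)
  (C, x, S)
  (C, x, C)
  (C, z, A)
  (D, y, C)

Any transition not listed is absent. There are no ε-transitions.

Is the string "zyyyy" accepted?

Start in {S}.
Read 'z': S→{A, B}; now {A, B}.
Read 'y': A→∅, B→{B}; now {B}.
Read 'y': B→{B}; now {B}.
Read 'y': B→{B}; now {B}.
Read 'y': B→{B}; now {B}.
The final set {B} contains the accepting state B.

Yes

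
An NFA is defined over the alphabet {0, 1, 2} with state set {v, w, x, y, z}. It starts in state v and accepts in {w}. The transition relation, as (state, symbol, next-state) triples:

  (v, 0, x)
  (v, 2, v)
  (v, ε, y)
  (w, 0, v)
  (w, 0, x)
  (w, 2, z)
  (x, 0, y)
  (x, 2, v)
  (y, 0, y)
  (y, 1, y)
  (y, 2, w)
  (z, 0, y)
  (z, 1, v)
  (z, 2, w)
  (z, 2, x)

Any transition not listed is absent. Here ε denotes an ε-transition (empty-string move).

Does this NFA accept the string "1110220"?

Start: ε-closure({v}) = {v, y}.
Read '1': {v, y} → {y}.
Read '1': {y} → {y}.
Read '1': {y} → {y}.
Read '0': {y} → {y}.
Read '2': {y} → {w}.
Read '2': {w} → {z}.
Read '0': {z} → {y}.
The final set {y} contains no accepting state.

No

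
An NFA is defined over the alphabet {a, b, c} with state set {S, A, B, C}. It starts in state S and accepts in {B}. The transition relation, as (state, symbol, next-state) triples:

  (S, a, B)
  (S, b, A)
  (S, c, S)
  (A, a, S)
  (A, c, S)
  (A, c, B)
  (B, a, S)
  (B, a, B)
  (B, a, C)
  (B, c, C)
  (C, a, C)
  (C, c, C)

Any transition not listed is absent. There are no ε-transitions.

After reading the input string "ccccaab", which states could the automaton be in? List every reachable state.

Start in {S}.
Read 'c': {S} → {S}.
Read 'c': {S} → {S}.
Read 'c': {S} → {S}.
Read 'c': {S} → {S}.
Read 'a': {S} → {B}.
Read 'a': {B} → {S, B, C}.
Read 'b': {S, B, C} → {A}.

{A}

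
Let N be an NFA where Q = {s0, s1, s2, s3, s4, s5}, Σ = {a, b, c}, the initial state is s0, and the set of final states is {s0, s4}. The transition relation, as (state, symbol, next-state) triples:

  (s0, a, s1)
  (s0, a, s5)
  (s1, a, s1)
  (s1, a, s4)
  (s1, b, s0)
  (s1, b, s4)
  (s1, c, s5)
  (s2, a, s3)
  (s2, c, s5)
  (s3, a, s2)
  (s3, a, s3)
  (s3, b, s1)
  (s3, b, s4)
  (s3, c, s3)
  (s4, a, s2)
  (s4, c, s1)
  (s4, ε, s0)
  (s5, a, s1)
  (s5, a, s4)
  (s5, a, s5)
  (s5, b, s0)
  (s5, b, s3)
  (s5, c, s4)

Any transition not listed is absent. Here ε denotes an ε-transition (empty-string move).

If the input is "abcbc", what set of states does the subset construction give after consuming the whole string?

Start in {s0}.
Read 'a': {s0} → {s1, s5}.
Read 'b': {s1, s5} → {s0, s3, s4}.
Read 'c': {s0, s3, s4} → {s1, s3}.
Read 'b': {s1, s3} → {s0, s1, s4}.
Read 'c': {s0, s1, s4} → {s1, s5}.

{s1, s5}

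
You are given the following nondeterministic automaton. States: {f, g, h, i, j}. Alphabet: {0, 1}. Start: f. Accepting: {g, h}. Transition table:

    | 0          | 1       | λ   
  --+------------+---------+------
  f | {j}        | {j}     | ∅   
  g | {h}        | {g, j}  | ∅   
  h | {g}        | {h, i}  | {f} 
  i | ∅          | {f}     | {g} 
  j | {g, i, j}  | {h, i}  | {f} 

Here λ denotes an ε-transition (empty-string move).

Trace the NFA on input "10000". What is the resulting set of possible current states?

{f, g, h, i, j}

Start in {f}.
Read '1': {f} → {f, j}.
Read '0': {f, j} → {f, g, i, j}.
Read '0': {f, g, i, j} → {f, g, h, i, j}.
Read '0': {f, g, h, i, j} → {f, g, h, i, j}.
Read '0': {f, g, h, i, j} → {f, g, h, i, j}.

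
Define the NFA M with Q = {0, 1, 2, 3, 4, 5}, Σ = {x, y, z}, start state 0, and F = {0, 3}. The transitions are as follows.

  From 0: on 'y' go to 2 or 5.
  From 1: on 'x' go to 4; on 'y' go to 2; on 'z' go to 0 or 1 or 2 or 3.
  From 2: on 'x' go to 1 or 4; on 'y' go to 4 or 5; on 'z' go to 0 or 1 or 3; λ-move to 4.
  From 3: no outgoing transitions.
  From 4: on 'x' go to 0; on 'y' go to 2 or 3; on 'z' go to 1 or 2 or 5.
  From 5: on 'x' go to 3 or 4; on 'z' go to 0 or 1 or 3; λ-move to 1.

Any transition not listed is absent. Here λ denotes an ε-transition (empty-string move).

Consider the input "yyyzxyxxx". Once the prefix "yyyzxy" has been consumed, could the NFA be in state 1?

Yes

Start in {0}.
Read 'y': {0} → {1, 2, 4, 5}.
Read 'y': {1, 2, 4, 5} → {1, 2, 3, 4, 5}.
Read 'y': {1, 2, 3, 4, 5} → {1, 2, 3, 4, 5}.
Read 'z': {1, 2, 3, 4, 5} → {0, 1, 2, 3, 4, 5}.
Read 'x': {0, 1, 2, 3, 4, 5} → {0, 1, 3, 4}.
Read 'y': {0, 1, 3, 4} → {1, 2, 3, 4, 5}.
State 1 is in {1, 2, 3, 4, 5}.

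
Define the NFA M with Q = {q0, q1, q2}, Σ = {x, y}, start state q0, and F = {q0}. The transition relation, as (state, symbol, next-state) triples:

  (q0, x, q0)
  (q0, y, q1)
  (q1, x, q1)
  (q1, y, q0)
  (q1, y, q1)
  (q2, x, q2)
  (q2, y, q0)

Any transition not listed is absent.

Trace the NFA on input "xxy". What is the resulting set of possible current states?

{q1}

Start in {q0}.
Read 'x': q0→{q0}; now {q0}.
Read 'x': q0→{q0}; now {q0}.
Read 'y': q0→{q1}; now {q1}.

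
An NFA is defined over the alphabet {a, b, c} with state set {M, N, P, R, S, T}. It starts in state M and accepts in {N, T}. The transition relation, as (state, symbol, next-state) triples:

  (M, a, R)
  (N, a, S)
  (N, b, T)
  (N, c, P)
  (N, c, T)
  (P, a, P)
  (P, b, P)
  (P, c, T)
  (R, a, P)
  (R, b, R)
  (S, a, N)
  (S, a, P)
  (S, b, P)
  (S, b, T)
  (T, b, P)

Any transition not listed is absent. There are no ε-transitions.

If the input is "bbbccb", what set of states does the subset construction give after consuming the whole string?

Start in {M}.
Read 'b': M→∅; now ∅.
The set is empty and remains empty for the remaining 5 symbols.

∅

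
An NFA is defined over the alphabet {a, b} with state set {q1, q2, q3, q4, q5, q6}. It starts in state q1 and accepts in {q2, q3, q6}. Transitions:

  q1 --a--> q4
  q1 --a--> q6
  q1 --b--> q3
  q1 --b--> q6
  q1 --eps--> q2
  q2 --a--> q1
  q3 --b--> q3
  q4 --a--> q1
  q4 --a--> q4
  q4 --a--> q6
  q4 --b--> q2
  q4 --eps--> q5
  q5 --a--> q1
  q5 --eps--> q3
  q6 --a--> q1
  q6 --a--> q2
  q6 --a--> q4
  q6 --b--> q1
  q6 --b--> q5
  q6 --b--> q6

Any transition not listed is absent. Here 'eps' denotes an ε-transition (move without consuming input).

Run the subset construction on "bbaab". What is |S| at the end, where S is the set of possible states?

5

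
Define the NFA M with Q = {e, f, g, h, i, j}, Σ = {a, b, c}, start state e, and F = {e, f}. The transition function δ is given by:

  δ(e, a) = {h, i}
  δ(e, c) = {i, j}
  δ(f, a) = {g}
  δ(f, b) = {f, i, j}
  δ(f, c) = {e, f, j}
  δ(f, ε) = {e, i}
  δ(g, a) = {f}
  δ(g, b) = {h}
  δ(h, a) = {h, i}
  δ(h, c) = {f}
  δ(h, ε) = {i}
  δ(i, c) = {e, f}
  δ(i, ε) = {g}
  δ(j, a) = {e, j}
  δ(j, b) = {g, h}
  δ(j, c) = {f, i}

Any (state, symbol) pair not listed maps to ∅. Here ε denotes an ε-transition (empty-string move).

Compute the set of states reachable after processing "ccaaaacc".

{e, f, g, i, j}

Start in {e}.
Read 'c': {e} → {g, i, j}.
Read 'c': {g, i, j} → {e, f, g, i}.
Read 'a': {e, f, g, i} → {e, f, g, h, i}.
Read 'a': {e, f, g, h, i} → {e, f, g, h, i}.
Read 'a': {e, f, g, h, i} → {e, f, g, h, i}.
Read 'a': {e, f, g, h, i} → {e, f, g, h, i}.
Read 'c': {e, f, g, h, i} → {e, f, g, i, j}.
Read 'c': {e, f, g, i, j} → {e, f, g, i, j}.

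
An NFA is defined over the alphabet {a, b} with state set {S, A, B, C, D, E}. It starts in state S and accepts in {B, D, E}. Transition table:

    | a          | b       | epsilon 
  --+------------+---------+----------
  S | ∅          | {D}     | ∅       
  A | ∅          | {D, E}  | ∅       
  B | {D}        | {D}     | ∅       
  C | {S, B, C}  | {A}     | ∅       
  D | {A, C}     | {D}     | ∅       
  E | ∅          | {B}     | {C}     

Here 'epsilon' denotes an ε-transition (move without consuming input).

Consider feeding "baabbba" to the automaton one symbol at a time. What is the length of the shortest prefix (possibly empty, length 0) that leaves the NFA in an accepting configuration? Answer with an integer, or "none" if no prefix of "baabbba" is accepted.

Start in {S}.
Read 'b': S→{D}; now {D}.
None of the earlier sets intersect F, but {D} does.

1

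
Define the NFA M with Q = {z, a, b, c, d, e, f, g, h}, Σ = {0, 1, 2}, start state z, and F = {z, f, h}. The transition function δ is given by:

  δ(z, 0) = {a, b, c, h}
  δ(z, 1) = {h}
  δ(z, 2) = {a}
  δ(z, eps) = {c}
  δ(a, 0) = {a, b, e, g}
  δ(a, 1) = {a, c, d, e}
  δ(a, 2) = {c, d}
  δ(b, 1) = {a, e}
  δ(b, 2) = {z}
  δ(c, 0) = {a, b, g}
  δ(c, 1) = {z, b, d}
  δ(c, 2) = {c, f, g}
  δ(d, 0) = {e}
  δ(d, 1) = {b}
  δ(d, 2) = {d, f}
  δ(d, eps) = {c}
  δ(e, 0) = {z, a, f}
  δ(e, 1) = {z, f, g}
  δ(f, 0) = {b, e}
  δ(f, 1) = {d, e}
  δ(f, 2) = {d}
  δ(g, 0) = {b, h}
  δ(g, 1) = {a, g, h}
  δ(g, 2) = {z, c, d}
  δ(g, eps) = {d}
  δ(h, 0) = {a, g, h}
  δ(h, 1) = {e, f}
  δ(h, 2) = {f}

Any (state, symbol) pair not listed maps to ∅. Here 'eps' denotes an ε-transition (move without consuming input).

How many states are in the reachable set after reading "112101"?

Start: ε-closure({z}) = {z, c}.
Read '1': {z, c} → {z, b, c, d, h}.
Read '1': {z, b, c, d, h} → {z, a, b, c, d, e, f, h}.
Read '2': {z, a, b, c, d, e, f, h} → {z, a, c, d, f, g}.
Read '1': {z, a, c, d, f, g} → {z, a, b, c, d, e, g, h}.
Read '0': {z, a, b, c, d, e, g, h} → {z, a, b, c, d, e, f, g, h}.
Read '1': {z, a, b, c, d, e, f, g, h} → {z, a, b, c, d, e, f, g, h}.
That set has 9 states.

9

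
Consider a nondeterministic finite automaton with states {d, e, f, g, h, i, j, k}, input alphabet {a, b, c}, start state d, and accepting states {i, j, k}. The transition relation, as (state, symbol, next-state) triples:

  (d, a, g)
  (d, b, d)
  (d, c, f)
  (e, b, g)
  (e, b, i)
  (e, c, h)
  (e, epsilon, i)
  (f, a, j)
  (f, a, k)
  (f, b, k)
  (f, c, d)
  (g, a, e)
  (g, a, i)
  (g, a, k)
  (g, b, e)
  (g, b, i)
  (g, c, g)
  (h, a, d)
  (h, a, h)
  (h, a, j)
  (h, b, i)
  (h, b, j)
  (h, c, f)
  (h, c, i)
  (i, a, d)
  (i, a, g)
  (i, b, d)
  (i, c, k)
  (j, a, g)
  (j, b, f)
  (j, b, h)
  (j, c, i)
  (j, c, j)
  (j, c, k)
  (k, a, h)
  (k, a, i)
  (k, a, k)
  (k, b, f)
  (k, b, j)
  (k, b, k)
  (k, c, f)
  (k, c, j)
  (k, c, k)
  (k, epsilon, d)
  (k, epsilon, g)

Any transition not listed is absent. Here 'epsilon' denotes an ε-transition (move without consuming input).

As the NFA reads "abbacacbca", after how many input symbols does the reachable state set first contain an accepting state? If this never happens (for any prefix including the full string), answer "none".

2

Start in {d}.
Read 'a': d→{g}; now {g}.
Read 'b': g→{e, i}; now {e, i}.
None of the earlier sets intersect F, but {e, i} does.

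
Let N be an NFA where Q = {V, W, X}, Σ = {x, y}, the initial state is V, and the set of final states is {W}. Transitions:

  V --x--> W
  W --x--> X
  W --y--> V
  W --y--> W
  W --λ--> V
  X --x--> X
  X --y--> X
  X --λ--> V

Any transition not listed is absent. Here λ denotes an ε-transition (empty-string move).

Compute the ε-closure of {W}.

Begin with {W}.
ε-move W → V; add V.

{V, W}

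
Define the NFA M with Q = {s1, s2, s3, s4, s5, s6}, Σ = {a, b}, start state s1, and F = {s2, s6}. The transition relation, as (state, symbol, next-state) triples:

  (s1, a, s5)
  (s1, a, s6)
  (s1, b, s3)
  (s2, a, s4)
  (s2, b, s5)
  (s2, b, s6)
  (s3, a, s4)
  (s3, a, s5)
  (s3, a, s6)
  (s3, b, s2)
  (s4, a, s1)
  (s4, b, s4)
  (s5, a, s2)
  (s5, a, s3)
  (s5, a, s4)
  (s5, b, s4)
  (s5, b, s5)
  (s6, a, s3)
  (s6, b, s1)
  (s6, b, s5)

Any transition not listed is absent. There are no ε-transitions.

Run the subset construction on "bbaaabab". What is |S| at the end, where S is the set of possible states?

6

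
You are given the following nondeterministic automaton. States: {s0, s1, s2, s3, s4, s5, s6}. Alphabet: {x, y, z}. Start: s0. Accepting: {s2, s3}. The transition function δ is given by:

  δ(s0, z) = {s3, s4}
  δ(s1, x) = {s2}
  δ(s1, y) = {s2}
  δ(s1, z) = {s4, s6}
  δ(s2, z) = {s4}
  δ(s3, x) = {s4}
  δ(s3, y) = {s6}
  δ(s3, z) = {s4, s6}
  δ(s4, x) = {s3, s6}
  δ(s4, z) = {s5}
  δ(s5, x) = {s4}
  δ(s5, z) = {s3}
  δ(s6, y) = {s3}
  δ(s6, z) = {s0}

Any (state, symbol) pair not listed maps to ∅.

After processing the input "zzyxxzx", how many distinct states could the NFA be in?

2

Start in {s0}.
Read 'z': {s0} → {s3, s4}.
Read 'z': {s3, s4} → {s4, s5, s6}.
Read 'y': {s4, s5, s6} → {s3}.
Read 'x': {s3} → {s4}.
Read 'x': {s4} → {s3, s6}.
Read 'z': {s3, s6} → {s0, s4, s6}.
Read 'x': {s0, s4, s6} → {s3, s6}.
That set has 2 states.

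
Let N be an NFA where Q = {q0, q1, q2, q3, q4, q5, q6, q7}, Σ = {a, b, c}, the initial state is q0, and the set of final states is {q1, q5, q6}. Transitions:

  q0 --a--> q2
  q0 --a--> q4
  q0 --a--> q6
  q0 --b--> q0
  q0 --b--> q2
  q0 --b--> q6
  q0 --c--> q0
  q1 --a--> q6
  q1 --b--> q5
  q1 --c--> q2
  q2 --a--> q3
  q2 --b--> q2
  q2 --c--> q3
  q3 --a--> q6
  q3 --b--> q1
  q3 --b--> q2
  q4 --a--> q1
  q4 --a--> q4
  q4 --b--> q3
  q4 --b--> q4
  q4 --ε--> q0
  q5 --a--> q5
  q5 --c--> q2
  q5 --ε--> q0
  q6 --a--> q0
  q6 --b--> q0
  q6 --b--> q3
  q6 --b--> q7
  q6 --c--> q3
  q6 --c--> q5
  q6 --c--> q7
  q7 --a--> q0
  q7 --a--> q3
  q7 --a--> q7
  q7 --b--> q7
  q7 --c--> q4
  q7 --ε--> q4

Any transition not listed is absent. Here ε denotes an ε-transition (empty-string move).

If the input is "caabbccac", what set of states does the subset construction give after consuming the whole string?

{q0, q2, q3, q4, q5, q7}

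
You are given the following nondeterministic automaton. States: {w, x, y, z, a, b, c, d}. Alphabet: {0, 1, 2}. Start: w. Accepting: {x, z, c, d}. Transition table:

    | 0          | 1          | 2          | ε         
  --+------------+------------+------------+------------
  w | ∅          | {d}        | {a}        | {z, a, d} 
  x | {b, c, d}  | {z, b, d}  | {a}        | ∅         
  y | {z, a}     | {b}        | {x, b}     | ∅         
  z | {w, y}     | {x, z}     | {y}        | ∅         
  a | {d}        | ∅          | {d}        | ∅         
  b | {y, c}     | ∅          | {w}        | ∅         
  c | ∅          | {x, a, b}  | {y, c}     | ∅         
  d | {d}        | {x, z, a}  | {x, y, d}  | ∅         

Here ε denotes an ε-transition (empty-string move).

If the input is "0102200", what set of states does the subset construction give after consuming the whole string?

{w, y, z, a, c, d}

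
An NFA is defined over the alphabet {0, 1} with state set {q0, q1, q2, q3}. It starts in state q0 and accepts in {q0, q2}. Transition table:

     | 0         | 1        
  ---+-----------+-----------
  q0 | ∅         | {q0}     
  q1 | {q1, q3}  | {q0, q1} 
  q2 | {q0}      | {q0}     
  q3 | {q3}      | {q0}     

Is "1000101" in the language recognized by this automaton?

Start in {q0}.
Read '1': {q0} → {q0}.
Read '0': {q0} → ∅.
The set is empty and remains empty for the remaining 5 symbols.
The final set ∅ contains no accepting state.

No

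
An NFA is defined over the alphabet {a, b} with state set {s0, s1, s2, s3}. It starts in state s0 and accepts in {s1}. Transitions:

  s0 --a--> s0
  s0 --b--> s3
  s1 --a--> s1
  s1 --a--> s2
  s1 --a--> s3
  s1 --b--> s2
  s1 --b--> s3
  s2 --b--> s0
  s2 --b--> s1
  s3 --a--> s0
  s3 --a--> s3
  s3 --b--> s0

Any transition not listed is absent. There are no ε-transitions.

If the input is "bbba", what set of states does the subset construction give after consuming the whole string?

Start in {s0}.
Read 'b': {s0} → {s3}.
Read 'b': {s3} → {s0}.
Read 'b': {s0} → {s3}.
Read 'a': {s3} → {s0, s3}.

{s0, s3}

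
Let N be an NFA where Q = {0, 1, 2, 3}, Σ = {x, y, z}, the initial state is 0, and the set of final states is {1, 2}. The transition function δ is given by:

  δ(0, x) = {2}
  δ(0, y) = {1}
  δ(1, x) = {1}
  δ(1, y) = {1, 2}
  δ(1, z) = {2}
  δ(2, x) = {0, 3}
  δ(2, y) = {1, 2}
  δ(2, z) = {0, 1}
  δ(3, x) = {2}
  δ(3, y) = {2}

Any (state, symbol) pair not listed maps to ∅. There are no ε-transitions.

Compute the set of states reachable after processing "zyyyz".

Start in {0}.
Read 'z': {0} → ∅.
The set is empty and remains empty for the remaining 4 symbols.

∅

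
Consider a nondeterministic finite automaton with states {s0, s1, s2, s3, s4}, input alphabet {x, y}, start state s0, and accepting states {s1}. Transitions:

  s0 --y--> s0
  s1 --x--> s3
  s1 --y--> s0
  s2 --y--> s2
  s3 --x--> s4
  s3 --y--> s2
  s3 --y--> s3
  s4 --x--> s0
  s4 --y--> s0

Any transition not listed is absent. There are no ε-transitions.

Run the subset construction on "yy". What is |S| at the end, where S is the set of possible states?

1

Start in {s0}.
Read 'y': s0→{s0}; now {s0}.
Read 'y': s0→{s0}; now {s0}.
That set has 1 state.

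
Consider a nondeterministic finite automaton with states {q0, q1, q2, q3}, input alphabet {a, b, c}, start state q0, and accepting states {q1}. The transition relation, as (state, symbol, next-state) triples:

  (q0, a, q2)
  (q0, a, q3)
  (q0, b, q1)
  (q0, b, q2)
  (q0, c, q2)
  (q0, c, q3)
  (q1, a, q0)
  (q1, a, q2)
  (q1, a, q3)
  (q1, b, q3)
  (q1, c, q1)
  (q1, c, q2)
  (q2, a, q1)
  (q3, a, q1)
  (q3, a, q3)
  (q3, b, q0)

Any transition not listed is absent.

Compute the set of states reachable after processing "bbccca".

∅

Start in {q0}.
Read 'b': q0→{q1, q2}; now {q1, q2}.
Read 'b': q1→{q3}, q2→∅; now {q3}.
Read 'c': q3→∅; now ∅.
The set is empty and remains empty for the remaining 3 symbols.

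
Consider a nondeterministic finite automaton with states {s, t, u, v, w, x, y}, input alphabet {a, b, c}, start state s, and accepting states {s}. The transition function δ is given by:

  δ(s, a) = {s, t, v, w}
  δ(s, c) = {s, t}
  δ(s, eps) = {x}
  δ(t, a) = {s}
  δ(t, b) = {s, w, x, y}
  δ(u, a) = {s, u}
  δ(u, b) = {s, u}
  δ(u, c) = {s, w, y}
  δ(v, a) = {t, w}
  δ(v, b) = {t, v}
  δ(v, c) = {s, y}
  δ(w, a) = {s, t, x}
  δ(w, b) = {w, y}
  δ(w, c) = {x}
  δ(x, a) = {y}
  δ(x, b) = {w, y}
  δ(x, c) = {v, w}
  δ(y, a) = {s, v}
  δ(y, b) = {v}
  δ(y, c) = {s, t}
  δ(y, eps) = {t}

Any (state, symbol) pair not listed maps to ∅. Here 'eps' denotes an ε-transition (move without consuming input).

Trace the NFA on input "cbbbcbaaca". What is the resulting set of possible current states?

Start: ε-closure({s}) = {s, x}.
Read 'c': s→{s, t}, x→{v, w}; union {s, t, v, w}; ε-closure = {s, t, v, w, x}.
Read 'b': s→∅, t→{s, w, x, y}, v→{t, v}, w→{w, y}, x→{w, y}; now {s, t, v, w, x, y}.
Read 'b': s→∅, t→{s, w, x, y}, v→{t, v}, w→{w, y}, x→{w, y}, y→{v}; now {s, t, v, w, x, y}.
Read 'b': s→∅, t→{s, w, x, y}, v→{t, v}, w→{w, y}, x→{w, y}, y→{v}; now {s, t, v, w, x, y}.
Read 'c': s→{s, t}, t→∅, v→{s, y}, w→{x}, x→{v, w}, y→{s, t}; now {s, t, v, w, x, y}.
Read 'b': s→∅, t→{s, w, x, y}, v→{t, v}, w→{w, y}, x→{w, y}, y→{v}; now {s, t, v, w, x, y}.
Read 'a': s→{s, t, v, w}, t→{s}, v→{t, w}, w→{s, t, x}, x→{y}, y→{s, v}; now {s, t, v, w, x, y}.
Read 'a': s→{s, t, v, w}, t→{s}, v→{t, w}, w→{s, t, x}, x→{y}, y→{s, v}; now {s, t, v, w, x, y}.
Read 'c': s→{s, t}, t→∅, v→{s, y}, w→{x}, x→{v, w}, y→{s, t}; now {s, t, v, w, x, y}.
Read 'a': s→{s, t, v, w}, t→{s}, v→{t, w}, w→{s, t, x}, x→{y}, y→{s, v}; now {s, t, v, w, x, y}.

{s, t, v, w, x, y}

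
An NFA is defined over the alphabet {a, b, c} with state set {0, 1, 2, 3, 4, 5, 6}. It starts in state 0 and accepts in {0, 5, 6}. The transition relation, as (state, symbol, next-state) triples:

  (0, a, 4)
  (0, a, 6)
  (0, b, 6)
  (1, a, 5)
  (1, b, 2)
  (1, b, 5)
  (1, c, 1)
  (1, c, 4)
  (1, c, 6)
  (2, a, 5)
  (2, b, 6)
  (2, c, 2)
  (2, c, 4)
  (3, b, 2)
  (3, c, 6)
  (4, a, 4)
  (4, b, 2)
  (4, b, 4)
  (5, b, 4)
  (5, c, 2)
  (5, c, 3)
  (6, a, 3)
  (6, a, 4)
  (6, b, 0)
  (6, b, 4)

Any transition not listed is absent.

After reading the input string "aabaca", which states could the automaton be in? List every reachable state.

{5}

Start in {0}.
Read 'a': 0→{4, 6}; now {4, 6}.
Read 'a': 4→{4}, 6→{3, 4}; now {3, 4}.
Read 'b': 3→{2}, 4→{2, 4}; now {2, 4}.
Read 'a': 2→{5}, 4→{4}; now {4, 5}.
Read 'c': 4→∅, 5→{2, 3}; now {2, 3}.
Read 'a': 2→{5}, 3→∅; now {5}.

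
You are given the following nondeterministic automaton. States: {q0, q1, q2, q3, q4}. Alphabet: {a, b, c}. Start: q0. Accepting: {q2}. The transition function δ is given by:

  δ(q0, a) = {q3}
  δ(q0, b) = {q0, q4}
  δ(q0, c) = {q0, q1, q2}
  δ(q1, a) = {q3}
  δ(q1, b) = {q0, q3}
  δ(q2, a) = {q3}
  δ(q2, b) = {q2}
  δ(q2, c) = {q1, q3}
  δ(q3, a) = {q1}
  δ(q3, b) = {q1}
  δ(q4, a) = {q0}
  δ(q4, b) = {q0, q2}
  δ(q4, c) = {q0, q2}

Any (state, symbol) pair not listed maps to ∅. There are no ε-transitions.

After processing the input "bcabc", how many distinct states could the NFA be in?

0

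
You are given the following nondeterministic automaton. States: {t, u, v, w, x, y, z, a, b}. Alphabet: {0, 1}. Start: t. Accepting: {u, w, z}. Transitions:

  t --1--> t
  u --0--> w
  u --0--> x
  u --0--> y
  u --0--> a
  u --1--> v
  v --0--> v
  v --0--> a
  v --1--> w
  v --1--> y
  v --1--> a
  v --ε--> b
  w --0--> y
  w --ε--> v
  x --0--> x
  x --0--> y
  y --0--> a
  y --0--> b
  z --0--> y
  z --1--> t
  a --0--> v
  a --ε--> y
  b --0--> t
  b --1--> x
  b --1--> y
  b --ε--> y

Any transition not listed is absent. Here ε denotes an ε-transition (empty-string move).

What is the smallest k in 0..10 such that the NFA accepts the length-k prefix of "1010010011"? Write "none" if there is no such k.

Start in {t}.
Read '1': t→{t}; now {t}.
Read '0': t→∅; now ∅.
The set is empty and remains empty for the remaining 8 symbols.
No reachable set along the way intersects F.

none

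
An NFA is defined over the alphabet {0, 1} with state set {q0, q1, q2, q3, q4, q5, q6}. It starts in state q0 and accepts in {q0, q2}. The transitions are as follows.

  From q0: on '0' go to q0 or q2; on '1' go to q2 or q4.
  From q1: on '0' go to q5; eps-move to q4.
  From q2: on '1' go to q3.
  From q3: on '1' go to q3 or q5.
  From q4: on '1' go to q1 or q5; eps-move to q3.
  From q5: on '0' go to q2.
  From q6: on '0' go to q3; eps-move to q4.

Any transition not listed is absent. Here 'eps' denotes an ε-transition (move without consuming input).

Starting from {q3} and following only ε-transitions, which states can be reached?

Begin with {q3}.
No ε-moves leave this set, so the closure equals the set itself.

{q3}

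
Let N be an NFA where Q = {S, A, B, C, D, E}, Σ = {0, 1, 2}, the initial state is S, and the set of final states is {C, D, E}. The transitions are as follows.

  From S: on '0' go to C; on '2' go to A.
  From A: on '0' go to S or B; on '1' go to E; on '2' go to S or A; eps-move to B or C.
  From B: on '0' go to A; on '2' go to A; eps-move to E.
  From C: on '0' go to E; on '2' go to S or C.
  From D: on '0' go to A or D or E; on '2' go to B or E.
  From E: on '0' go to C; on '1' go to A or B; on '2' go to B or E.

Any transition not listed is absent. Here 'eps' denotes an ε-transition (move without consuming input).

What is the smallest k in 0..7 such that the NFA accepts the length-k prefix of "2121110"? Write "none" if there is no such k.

1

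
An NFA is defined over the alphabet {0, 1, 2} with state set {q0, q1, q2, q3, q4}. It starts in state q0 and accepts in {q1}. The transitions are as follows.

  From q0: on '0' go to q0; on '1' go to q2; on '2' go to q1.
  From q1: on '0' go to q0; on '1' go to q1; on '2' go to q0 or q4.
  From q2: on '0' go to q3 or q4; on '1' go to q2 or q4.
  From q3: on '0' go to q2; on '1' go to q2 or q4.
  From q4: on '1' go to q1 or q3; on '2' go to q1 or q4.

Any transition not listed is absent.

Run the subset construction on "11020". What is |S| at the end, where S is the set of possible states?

Start in {q0}.
Read '1': q0→{q2}; now {q2}.
Read '1': q2→{q2, q4}; now {q2, q4}.
Read '0': q2→{q3, q4}, q4→∅; now {q3, q4}.
Read '2': q3→∅, q4→{q1, q4}; now {q1, q4}.
Read '0': q1→{q0}, q4→∅; now {q0}.
That set has 1 state.

1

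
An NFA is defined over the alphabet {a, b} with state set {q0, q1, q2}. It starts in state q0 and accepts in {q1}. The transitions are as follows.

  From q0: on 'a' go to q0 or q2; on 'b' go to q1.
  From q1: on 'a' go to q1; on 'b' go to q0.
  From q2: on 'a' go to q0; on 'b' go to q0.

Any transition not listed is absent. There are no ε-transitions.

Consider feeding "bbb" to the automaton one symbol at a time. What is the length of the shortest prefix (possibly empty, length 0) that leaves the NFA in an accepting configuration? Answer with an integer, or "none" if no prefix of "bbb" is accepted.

Start in {q0}.
Read 'b': q0→{q1}; now {q1}.
None of the earlier sets intersect F, but {q1} does.

1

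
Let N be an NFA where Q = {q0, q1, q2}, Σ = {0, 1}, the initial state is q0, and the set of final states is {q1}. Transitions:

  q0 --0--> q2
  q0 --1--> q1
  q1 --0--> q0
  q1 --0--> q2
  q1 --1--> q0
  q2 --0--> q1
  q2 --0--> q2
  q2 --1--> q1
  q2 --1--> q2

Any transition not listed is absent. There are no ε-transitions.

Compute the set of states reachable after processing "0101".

Start in {q0}.
Read '0': q0→{q2}; now {q2}.
Read '1': q2→{q1, q2}; now {q1, q2}.
Read '0': q1→{q0, q2}, q2→{q1, q2}; now {q0, q1, q2}.
Read '1': q0→{q1}, q1→{q0}, q2→{q1, q2}; now {q0, q1, q2}.

{q0, q1, q2}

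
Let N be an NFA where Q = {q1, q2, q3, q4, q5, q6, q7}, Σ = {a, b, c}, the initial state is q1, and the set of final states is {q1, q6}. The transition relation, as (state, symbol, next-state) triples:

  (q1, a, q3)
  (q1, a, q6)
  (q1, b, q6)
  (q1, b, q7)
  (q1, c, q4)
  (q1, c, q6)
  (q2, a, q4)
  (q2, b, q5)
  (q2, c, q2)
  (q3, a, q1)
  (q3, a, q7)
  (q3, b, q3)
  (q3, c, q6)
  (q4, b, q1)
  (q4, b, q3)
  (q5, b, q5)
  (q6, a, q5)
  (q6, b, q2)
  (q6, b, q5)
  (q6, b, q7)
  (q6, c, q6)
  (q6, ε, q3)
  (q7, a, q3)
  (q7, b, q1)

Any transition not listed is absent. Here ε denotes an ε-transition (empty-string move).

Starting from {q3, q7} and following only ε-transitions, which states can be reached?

Begin with {q3, q7}.
No ε-moves leave this set, so the closure equals the set itself.

{q3, q7}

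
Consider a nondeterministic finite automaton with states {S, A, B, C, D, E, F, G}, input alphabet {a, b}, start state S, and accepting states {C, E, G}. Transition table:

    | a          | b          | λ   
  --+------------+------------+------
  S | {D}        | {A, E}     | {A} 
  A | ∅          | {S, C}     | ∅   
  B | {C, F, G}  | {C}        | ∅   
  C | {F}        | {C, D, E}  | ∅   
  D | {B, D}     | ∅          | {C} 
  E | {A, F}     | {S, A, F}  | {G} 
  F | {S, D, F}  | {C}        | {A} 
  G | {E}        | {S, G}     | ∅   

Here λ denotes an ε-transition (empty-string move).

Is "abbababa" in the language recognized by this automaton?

Yes

Start: ε-closure({S}) = {S, A}.
Read 'a': S→{D}, A→∅; union {D}; ε-closure = {C, D}.
Read 'b': C→{C, D, E}, D→∅; union {C, D, E}; ε-closure = {C, D, E, G}.
Read 'b': C→{C, D, E}, D→∅, E→{S, A, F}, G→{S, G}; now {S, A, C, D, E, F, G}.
Read 'a': S→{D}, A→∅, C→{F}, D→{B, D}, E→{A, F}, F→{S, D, F}, G→{E}; union {S, A, B, D, E, F}; ε-closure = {S, A, B, C, D, E, F, G}.
Read 'b': S→{A, E}, A→{S, C}, B→{C}, C→{C, D, E}, D→∅, E→{S, A, F}, F→{C}, G→{S, G}; now {S, A, C, D, E, F, G}.
Read 'a': S→{D}, A→∅, C→{F}, D→{B, D}, E→{A, F}, F→{S, D, F}, G→{E}; union {S, A, B, D, E, F}; ε-closure = {S, A, B, C, D, E, F, G}.
Read 'b': S→{A, E}, A→{S, C}, B→{C}, C→{C, D, E}, D→∅, E→{S, A, F}, F→{C}, G→{S, G}; now {S, A, C, D, E, F, G}.
Read 'a': S→{D}, A→∅, C→{F}, D→{B, D}, E→{A, F}, F→{S, D, F}, G→{E}; union {S, A, B, D, E, F}; ε-closure = {S, A, B, C, D, E, F, G}.
The final set {S, A, B, C, D, E, F, G} contains the accepting states C, E, G.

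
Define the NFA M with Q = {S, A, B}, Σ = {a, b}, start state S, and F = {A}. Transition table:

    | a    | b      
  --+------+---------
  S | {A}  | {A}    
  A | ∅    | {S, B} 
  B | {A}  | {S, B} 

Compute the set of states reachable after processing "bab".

Start in {S}.
Read 'b': S→{A}; now {A}.
Read 'a': A→∅; now ∅.
The set is empty and remains empty for the remaining 1 symbol.

∅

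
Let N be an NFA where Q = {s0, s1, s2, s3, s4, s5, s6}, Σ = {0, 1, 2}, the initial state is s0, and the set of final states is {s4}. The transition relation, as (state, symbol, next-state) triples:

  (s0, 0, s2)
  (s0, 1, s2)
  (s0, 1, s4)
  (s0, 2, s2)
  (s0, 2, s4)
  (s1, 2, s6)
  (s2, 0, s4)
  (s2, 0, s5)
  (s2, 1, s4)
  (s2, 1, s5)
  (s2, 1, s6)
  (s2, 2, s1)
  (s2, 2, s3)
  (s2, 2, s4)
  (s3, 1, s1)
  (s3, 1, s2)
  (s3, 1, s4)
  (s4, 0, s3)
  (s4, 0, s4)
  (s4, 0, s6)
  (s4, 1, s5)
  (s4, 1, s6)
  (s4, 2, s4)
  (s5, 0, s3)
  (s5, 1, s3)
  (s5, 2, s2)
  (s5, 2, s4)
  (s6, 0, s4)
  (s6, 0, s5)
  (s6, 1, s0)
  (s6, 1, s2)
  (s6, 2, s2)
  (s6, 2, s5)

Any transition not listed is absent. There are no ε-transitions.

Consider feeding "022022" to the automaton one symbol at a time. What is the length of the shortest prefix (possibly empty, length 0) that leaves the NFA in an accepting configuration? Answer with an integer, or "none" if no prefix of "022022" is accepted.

2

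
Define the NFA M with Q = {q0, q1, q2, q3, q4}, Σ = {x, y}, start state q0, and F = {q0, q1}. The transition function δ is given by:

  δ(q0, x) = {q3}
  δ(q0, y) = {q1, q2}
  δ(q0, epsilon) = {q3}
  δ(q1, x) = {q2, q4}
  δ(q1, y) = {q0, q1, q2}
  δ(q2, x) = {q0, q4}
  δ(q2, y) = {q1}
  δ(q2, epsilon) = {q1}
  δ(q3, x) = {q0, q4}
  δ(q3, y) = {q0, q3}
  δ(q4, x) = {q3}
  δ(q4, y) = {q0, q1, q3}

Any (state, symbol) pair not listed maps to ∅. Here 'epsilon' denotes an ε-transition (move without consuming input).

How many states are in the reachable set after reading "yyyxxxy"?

Start: ε-closure({q0}) = {q0, q3}.
Read 'y': q0→{q1, q2}, q3→{q0, q3}; now {q0, q1, q2, q3}.
Read 'y': q0→{q1, q2}, q1→{q0, q1, q2}, q2→{q1}, q3→{q0, q3}; now {q0, q1, q2, q3}.
Read 'y': q0→{q1, q2}, q1→{q0, q1, q2}, q2→{q1}, q3→{q0, q3}; now {q0, q1, q2, q3}.
Read 'x': q0→{q3}, q1→{q2, q4}, q2→{q0, q4}, q3→{q0, q4}; union {q0, q2, q3, q4}; ε-closure = {q0, q1, q2, q3, q4}.
Read 'x': q0→{q3}, q1→{q2, q4}, q2→{q0, q4}, q3→{q0, q4}, q4→{q3}; union {q0, q2, q3, q4}; ε-closure = {q0, q1, q2, q3, q4}.
Read 'x': q0→{q3}, q1→{q2, q4}, q2→{q0, q4}, q3→{q0, q4}, q4→{q3}; union {q0, q2, q3, q4}; ε-closure = {q0, q1, q2, q3, q4}.
Read 'y': q0→{q1, q2}, q1→{q0, q1, q2}, q2→{q1}, q3→{q0, q3}, q4→{q0, q1, q3}; now {q0, q1, q2, q3}.
That set has 4 states.

4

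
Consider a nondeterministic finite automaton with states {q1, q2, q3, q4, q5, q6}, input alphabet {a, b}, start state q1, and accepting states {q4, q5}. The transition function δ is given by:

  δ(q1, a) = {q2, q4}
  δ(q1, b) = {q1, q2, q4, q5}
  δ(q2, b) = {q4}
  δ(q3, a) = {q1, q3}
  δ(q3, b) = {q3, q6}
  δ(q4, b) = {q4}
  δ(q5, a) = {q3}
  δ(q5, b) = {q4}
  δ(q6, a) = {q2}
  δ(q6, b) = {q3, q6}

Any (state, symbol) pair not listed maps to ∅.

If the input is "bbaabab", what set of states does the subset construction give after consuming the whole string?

{q1, q2, q3, q4, q5, q6}

Start in {q1}.
Read 'b': q1→{q1, q2, q4, q5}; now {q1, q2, q4, q5}.
Read 'b': q1→{q1, q2, q4, q5}, q2→{q4}, q4→{q4}, q5→{q4}; now {q1, q2, q4, q5}.
Read 'a': q1→{q2, q4}, q2→∅, q4→∅, q5→{q3}; now {q2, q3, q4}.
Read 'a': q2→∅, q3→{q1, q3}, q4→∅; now {q1, q3}.
Read 'b': q1→{q1, q2, q4, q5}, q3→{q3, q6}; now {q1, q2, q3, q4, q5, q6}.
Read 'a': q1→{q2, q4}, q2→∅, q3→{q1, q3}, q4→∅, q5→{q3}, q6→{q2}; now {q1, q2, q3, q4}.
Read 'b': q1→{q1, q2, q4, q5}, q2→{q4}, q3→{q3, q6}, q4→{q4}; now {q1, q2, q3, q4, q5, q6}.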